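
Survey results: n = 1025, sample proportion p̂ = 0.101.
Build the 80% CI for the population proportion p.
(0.089, 0.113)

Proportion CI:
SE = √(p̂(1-p̂)/n) = √(0.101 · 0.899 / 1025) = 0.00941

z* = 1.282
Margin = z* · SE = 1.282 · 0.00941 = 0.0121

CI: 0.101 ± 0.0121 = (0.089, 0.113)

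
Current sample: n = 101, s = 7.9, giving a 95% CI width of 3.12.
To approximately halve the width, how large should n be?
n ≈ 404

CI width ∝ 1/√n
To reduce width by factor 2, need √n to grow by 2 → need 2² = 4 times as many samples.

Current: n = 101, width = 3.12
New: n = 404, width ≈ 1.55

Width reduced by factor of 3.12/1.55 = 2.01.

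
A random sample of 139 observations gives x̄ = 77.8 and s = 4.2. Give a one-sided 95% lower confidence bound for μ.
μ ≥ 77.21

Lower bound (one-sided):
t* = 1.656 (one-sided for 95%)
Lower bound = x̄ - t* · s/√n = 77.8 - 1.656 · 4.2/√139 = 77.21

We are 95% confident that μ ≥ 77.21.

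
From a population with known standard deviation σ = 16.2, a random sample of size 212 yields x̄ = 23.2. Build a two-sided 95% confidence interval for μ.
(21.02, 25.38)

z-interval (σ known):
z* = 1.960 for 95% confidence

Margin of error = z* · σ/√n = 1.960 · 16.2/√212 = 2.18

CI: (23.2 - 2.18, 23.2 + 2.18) = (21.02, 25.38)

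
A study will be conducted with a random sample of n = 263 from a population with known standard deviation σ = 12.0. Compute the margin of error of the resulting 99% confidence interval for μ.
Margin of error = 1.91

Margin of error = z* · σ/√n
= 2.576 · 12.0/√263
= 2.576 · 12.0/16.2173
= 1.91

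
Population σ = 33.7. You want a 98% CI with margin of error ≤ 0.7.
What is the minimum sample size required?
n ≥ 12540

For margin E ≤ 0.7:
n ≥ (z* · σ / E)²
n ≥ (2.326 · 33.7 / 0.7)²
n ≥ 12539.58

Minimum n = 12540 (rounding up)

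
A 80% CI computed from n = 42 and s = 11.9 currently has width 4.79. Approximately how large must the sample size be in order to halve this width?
n ≈ 168

CI width ∝ 1/√n
To reduce width by factor 2, need √n to grow by 2 → need 2² = 4 times as many samples.

Current: n = 42, width = 4.79
New: n = 168, width ≈ 2.36

Width reduced by factor of 4.79/2.36 = 2.03.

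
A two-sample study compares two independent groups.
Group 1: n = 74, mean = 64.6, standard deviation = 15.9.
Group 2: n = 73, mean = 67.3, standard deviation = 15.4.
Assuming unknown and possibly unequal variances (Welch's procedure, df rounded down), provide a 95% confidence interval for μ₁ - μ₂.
(-7.80, 2.40)

Difference: x̄₁ - x̄₂ = -2.70
SE = √(s₁²/n₁ + s₂²/n₂) = √(15.9²/74 + 15.4²/73) = 2.5817
df = 144.95 → 144 (Welch–Satterthwaite, rounded down)
t* = 1.977

CI: -2.70 ± 1.977 · 2.5817 = -2.70 ± 5.10 = (-7.80, 2.40)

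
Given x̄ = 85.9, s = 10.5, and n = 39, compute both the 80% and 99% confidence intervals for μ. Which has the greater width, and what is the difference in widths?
99% CI is wider by 4.74

df = 38
80% CI: t* = 1.304, (83.71, 88.09), width = 2 · t* · s/√n = 4.38
99% CI: t* = 2.712, (81.34, 90.46), width = 2 · t* · s/√n = 9.12

The 99% CI is wider by 9.12 - 4.38 = 4.74.
Higher confidence requires a wider interval.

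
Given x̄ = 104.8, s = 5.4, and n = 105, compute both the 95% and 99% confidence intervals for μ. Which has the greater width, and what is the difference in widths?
99% CI is wider by 0.68

df = 104
95% CI: t* = 1.983, (103.75, 105.85), width = 2 · t* · s/√n = 2.09
99% CI: t* = 2.624, (103.42, 106.18), width = 2 · t* · s/√n = 2.77

The 99% CI is wider by 2.77 - 2.09 = 0.68.
Higher confidence requires a wider interval.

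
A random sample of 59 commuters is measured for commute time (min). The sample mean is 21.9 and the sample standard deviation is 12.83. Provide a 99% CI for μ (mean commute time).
(17.45, 26.35)

t-interval (σ unknown):
df = n - 1 = 58
t* = 2.663 for 99% confidence

Margin of error = t* · s/√n = 2.663 · 12.83/√59 = 4.45

CI: (17.45, 26.35)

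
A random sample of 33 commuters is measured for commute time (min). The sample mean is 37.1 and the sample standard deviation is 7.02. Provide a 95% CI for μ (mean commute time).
(34.61, 39.59)

t-interval (σ unknown):
df = n - 1 = 32
t* = 2.037 for 95% confidence

Margin of error = t* · s/√n = 2.037 · 7.02/√33 = 2.49

CI: (34.61, 39.59)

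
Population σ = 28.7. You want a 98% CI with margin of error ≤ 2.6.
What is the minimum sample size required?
n ≥ 660

For margin E ≤ 2.6:
n ≥ (z* · σ / E)²
n ≥ (2.326 · 28.7 / 2.6)²
n ≥ 659.23

Minimum n = 660 (rounding up)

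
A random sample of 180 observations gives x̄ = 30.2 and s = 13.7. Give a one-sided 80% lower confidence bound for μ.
μ ≥ 29.34

Lower bound (one-sided):
t* = 0.844 (one-sided for 80%)
Lower bound = x̄ - t* · s/√n = 30.2 - 0.844 · 13.7/√180 = 29.34

We are 80% confident that μ ≥ 29.34.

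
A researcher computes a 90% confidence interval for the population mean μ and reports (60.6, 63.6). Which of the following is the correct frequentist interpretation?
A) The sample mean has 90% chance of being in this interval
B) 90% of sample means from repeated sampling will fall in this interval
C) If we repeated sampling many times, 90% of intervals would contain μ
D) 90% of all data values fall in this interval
C

A) Wrong — x̄ is observed and sits in the interval by construction.
B) Wrong — coverage applies to intervals containing μ, not to future x̄ values.
C) Correct — this is the frequentist long-run coverage interpretation.
D) Wrong — a CI is about the parameter μ, not individual data values.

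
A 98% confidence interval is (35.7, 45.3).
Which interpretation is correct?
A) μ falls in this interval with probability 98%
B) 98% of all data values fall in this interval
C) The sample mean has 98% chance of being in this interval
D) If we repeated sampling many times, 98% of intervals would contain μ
D

A) Wrong — μ is fixed; the randomness lives in the interval, not in μ.
B) Wrong — a CI is about the parameter μ, not individual data values.
C) Wrong — x̄ is observed and sits in the interval by construction.
D) Correct — this is the frequentist long-run coverage interpretation.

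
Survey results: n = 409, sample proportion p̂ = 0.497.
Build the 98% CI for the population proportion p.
(0.439, 0.555)

Proportion CI:
SE = √(p̂(1-p̂)/n) = √(0.497 · 0.503 / 409) = 0.02472

z* = 2.326
Margin = z* · SE = 2.326 · 0.02472 = 0.0575

CI: 0.497 ± 0.0575 = (0.439, 0.555)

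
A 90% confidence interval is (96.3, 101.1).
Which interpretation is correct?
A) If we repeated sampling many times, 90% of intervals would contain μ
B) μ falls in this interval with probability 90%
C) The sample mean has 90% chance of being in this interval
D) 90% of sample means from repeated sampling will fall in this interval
A

A) Correct — this is the frequentist long-run coverage interpretation.
B) Wrong — μ is fixed; the randomness lives in the interval, not in μ.
C) Wrong — x̄ is observed and sits in the interval by construction.
D) Wrong — coverage applies to intervals containing μ, not to future x̄ values.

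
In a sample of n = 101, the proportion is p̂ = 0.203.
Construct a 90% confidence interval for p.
(0.137, 0.269)

Proportion CI:
SE = √(p̂(1-p̂)/n) = √(0.203 · 0.797 / 101) = 0.04002

z* = 1.645
Margin = z* · SE = 1.645 · 0.04002 = 0.0658

CI: 0.203 ± 0.0658 = (0.137, 0.269)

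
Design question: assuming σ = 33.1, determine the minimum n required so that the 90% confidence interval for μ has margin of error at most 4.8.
n ≥ 129

For margin E ≤ 4.8:
n ≥ (z* · σ / E)²
n ≥ (1.645 · 33.1 / 4.8)²
n ≥ 128.68

Minimum n = 129 (rounding up)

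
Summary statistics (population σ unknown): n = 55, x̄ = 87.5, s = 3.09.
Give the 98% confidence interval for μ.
(86.50, 88.50)

t-interval (σ unknown):
df = n - 1 = 54
t* = 2.397 for 98% confidence

Margin of error = t* · s/√n = 2.397 · 3.09/√55 = 1.00

CI: (86.50, 88.50)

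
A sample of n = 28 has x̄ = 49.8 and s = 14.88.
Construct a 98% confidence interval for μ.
(42.85, 56.75)

t-interval (σ unknown):
df = n - 1 = 27
t* = 2.473 for 98% confidence

Margin of error = t* · s/√n = 2.473 · 14.88/√28 = 6.95

CI: (42.85, 56.75)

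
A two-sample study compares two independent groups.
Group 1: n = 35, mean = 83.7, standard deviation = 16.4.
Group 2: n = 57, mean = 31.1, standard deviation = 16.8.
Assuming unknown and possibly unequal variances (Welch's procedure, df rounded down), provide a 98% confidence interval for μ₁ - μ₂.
(44.14, 61.06)

Difference: x̄₁ - x̄₂ = 52.60
SE = √(s₁²/n₁ + s₂²/n₂) = √(16.4²/35 + 16.8²/57) = 3.5547
df = 73.42 → 73 (Welch–Satterthwaite, rounded down)
t* = 2.379

CI: 52.60 ± 2.379 · 3.5547 = 52.60 ± 8.46 = (44.14, 61.06)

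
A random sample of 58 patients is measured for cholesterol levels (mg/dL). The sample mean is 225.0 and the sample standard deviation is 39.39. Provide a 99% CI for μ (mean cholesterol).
(211.22, 238.78)

t-interval (σ unknown):
df = n - 1 = 57
t* = 2.665 for 99% confidence

Margin of error = t* · s/√n = 2.665 · 39.39/√58 = 13.78

CI: (211.22, 238.78)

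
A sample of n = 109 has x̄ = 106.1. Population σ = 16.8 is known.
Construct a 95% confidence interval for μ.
(102.95, 109.25)

z-interval (σ known):
z* = 1.960 for 95% confidence

Margin of error = z* · σ/√n = 1.960 · 16.8/√109 = 3.15

CI: (106.1 - 3.15, 106.1 + 3.15) = (102.95, 109.25)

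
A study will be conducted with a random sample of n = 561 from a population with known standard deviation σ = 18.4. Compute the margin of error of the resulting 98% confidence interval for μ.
Margin of error = 1.81

Margin of error = z* · σ/√n
= 2.326 · 18.4/√561
= 2.326 · 18.4/23.6854
= 1.81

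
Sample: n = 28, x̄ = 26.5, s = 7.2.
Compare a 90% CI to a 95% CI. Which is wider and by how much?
95% CI is wider by 0.95

df = 27
90% CI: t* = 1.703, (24.18, 28.82), width = 2 · t* · s/√n = 4.63
95% CI: t* = 2.052, (23.71, 29.29), width = 2 · t* · s/√n = 5.58

The 95% CI is wider by 5.58 - 4.63 = 0.95.
Higher confidence requires a wider interval.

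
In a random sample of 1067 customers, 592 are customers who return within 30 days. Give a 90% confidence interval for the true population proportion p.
(0.530, 0.580)

Proportion CI:
p̂ = 592/1067 = 0.55483
SE = √(p̂(1-p̂)/n) = √(0.55483 · 0.44517 / 1067) = 0.01521

z* = 1.645
Margin = z* · SE = 1.645 · 0.01521 = 0.0250

CI: 0.55483 ± 0.0250 = (0.530, 0.580)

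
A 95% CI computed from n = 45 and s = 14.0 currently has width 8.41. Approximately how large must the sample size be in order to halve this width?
n ≈ 180

CI width ∝ 1/√n
To reduce width by factor 2, need √n to grow by 2 → need 2² = 4 times as many samples.

Current: n = 45, width = 8.41
New: n = 180, width ≈ 4.12

Width reduced by factor of 8.41/4.12 = 2.04.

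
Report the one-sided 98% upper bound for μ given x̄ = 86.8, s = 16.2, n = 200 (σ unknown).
μ ≤ 89.17

Upper bound (one-sided):
t* = 2.067 (one-sided for 98%)
Upper bound = x̄ + t* · s/√n = 86.8 + 2.067 · 16.2/√200 = 89.17

We are 98% confident that μ ≤ 89.17.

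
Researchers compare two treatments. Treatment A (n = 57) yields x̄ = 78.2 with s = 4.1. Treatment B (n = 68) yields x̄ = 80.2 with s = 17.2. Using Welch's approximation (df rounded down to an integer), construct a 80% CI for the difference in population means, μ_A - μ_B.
(-4.79, 0.79)

Difference: x̄₁ - x̄₂ = -2.00
SE = √(s₁²/n₁ + s₂²/n₂) = √(4.1²/57 + 17.2²/68) = 2.1553
df = 75.97 → 75 (Welch–Satterthwaite, rounded down)
t* = 1.293

CI: -2.00 ± 1.293 · 2.1553 = -2.00 ± 2.79 = (-4.79, 0.79)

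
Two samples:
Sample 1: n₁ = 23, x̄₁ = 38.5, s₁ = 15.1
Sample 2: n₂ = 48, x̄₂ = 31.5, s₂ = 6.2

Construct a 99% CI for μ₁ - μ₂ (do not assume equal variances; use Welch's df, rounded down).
(-2.12, 16.12)

Difference: x̄₁ - x̄₂ = 7.00
SE = √(s₁²/n₁ + s₂²/n₂) = √(15.1²/23 + 6.2²/48) = 3.2733
df = 25.62 → 25 (Welch–Satterthwaite, rounded down)
t* = 2.787

CI: 7.00 ± 2.787 · 3.2733 = 7.00 ± 9.12 = (-2.12, 16.12)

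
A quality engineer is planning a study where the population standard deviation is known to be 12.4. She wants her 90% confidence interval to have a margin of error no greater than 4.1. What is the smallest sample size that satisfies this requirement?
n ≥ 25

For margin E ≤ 4.1:
n ≥ (z* · σ / E)²
n ≥ (1.645 · 12.4 / 4.1)²
n ≥ 24.75

Minimum n = 25 (rounding up)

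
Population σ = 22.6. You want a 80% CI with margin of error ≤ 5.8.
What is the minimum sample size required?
n ≥ 25

For margin E ≤ 5.8:
n ≥ (z* · σ / E)²
n ≥ (1.282 · 22.6 / 5.8)²
n ≥ 24.95

Minimum n = 25 (rounding up)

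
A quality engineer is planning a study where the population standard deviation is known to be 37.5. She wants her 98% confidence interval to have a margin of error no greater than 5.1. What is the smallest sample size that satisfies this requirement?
n ≥ 293

For margin E ≤ 5.1:
n ≥ (z* · σ / E)²
n ≥ (2.326 · 37.5 / 5.1)²
n ≥ 292.51

Minimum n = 293 (rounding up)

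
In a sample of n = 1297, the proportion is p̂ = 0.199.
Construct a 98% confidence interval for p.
(0.173, 0.225)

Proportion CI:
SE = √(p̂(1-p̂)/n) = √(0.199 · 0.801 / 1297) = 0.01109

z* = 2.326
Margin = z* · SE = 2.326 · 0.01109 = 0.0258

CI: 0.199 ± 0.0258 = (0.173, 0.225)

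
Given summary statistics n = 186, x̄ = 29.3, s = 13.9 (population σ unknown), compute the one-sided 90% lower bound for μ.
μ ≥ 27.99

Lower bound (one-sided):
t* = 1.286 (one-sided for 90%)
Lower bound = x̄ - t* · s/√n = 29.3 - 1.286 · 13.9/√186 = 27.99

We are 90% confident that μ ≥ 27.99.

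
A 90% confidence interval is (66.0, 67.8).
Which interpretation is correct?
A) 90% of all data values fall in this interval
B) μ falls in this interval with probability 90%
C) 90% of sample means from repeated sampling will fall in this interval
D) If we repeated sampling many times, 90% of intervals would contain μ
D

A) Wrong — a CI is about the parameter μ, not individual data values.
B) Wrong — μ is fixed; the randomness lives in the interval, not in μ.
C) Wrong — coverage applies to intervals containing μ, not to future x̄ values.
D) Correct — this is the frequentist long-run coverage interpretation.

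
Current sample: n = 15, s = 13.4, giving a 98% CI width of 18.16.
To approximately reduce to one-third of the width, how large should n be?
n ≈ 135

CI width ∝ 1/√n
To reduce width by factor 3, need √n to grow by 3 → need 3² = 9 times as many samples.

Current: n = 15, width = 18.16
New: n = 135, width ≈ 5.43

Width reduced by factor of 18.16/5.43 = 3.34.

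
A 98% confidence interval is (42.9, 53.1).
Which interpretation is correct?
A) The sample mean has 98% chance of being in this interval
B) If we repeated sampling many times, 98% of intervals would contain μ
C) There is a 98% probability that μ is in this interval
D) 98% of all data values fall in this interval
B

A) Wrong — x̄ is observed and sits in the interval by construction.
B) Correct — this is the frequentist long-run coverage interpretation.
C) Wrong — μ is fixed; the randomness lives in the interval, not in μ.
D) Wrong — a CI is about the parameter μ, not individual data values.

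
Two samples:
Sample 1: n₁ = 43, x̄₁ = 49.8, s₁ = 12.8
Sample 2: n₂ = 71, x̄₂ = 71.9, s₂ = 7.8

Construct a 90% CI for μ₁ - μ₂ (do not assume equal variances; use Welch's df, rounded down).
(-25.71, -18.49)

Difference: x̄₁ - x̄₂ = -22.10
SE = √(s₁²/n₁ + s₂²/n₂) = √(12.8²/43 + 7.8²/71) = 2.1604
df = 61.16 → 61 (Welch–Satterthwaite, rounded down)
t* = 1.670

CI: -22.10 ± 1.670 · 2.1604 = -22.10 ± 3.61 = (-25.71, -18.49)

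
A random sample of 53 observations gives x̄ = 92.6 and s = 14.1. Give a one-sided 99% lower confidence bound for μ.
μ ≥ 87.95

Lower bound (one-sided):
t* = 2.400 (one-sided for 99%)
Lower bound = x̄ - t* · s/√n = 92.6 - 2.400 · 14.1/√53 = 87.95

We are 99% confident that μ ≥ 87.95.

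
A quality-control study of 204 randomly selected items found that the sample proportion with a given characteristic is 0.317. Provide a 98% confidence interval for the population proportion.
(0.241, 0.393)

Proportion CI:
SE = √(p̂(1-p̂)/n) = √(0.317 · 0.683 / 204) = 0.03258

z* = 2.326
Margin = z* · SE = 2.326 · 0.03258 = 0.0758

CI: 0.317 ± 0.0758 = (0.241, 0.393)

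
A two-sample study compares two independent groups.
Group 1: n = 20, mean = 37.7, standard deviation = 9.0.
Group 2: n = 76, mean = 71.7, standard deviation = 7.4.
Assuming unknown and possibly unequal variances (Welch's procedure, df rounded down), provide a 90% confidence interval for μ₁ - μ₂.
(-37.73, -30.27)

Difference: x̄₁ - x̄₂ = -34.00
SE = √(s₁²/n₁ + s₂²/n₂) = √(9.0²/20 + 7.4²/76) = 2.1842
df = 26.15 → 26 (Welch–Satterthwaite, rounded down)
t* = 1.706

CI: -34.00 ± 1.706 · 2.1842 = -34.00 ± 3.73 = (-37.73, -30.27)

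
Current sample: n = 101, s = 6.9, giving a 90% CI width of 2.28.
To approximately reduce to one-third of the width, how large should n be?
n ≈ 909

CI width ∝ 1/√n
To reduce width by factor 3, need √n to grow by 3 → need 3² = 9 times as many samples.

Current: n = 101, width = 2.28
New: n = 909, width ≈ 0.75

Width reduced by factor of 2.28/0.75 = 3.04.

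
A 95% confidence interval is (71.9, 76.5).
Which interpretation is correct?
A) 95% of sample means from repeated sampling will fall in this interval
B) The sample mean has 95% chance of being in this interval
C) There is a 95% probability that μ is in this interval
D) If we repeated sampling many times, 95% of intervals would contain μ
D

A) Wrong — coverage applies to intervals containing μ, not to future x̄ values.
B) Wrong — x̄ is observed and sits in the interval by construction.
C) Wrong — μ is fixed; the randomness lives in the interval, not in μ.
D) Correct — this is the frequentist long-run coverage interpretation.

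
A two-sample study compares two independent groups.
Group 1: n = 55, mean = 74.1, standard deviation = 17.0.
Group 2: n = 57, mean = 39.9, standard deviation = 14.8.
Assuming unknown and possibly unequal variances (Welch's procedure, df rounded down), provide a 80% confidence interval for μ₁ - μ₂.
(30.31, 38.09)

Difference: x̄₁ - x̄₂ = 34.20
SE = √(s₁²/n₁ + s₂²/n₂) = √(17.0²/55 + 14.8²/57) = 3.0162
df = 106.79 → 106 (Welch–Satterthwaite, rounded down)
t* = 1.290

CI: 34.20 ± 1.290 · 3.0162 = 34.20 ± 3.89 = (30.31, 38.09)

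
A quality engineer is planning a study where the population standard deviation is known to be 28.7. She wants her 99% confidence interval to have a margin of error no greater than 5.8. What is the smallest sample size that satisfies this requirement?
n ≥ 163

For margin E ≤ 5.8:
n ≥ (z* · σ / E)²
n ≥ (2.576 · 28.7 / 5.8)²
n ≥ 162.48

Minimum n = 163 (rounding up)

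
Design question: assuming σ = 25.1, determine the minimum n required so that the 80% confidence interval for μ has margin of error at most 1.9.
n ≥ 287

For margin E ≤ 1.9:
n ≥ (z* · σ / E)²
n ≥ (1.282 · 25.1 / 1.9)²
n ≥ 286.82

Minimum n = 287 (rounding up)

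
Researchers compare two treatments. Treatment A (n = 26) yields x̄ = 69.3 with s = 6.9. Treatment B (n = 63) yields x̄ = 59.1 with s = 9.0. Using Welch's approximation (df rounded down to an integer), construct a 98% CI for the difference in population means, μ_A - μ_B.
(5.98, 14.42)

Difference: x̄₁ - x̄₂ = 10.20
SE = √(s₁²/n₁ + s₂²/n₂) = √(6.9²/26 + 9.0²/63) = 1.7655
df = 60.42 → 60 (Welch–Satterthwaite, rounded down)
t* = 2.390

CI: 10.20 ± 2.390 · 1.7655 = 10.20 ± 4.22 = (5.98, 14.42)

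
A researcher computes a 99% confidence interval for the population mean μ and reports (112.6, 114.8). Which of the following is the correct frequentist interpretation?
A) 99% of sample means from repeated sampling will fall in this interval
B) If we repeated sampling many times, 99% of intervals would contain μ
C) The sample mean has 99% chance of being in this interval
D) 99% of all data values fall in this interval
B

A) Wrong — coverage applies to intervals containing μ, not to future x̄ values.
B) Correct — this is the frequentist long-run coverage interpretation.
C) Wrong — x̄ is observed and sits in the interval by construction.
D) Wrong — a CI is about the parameter μ, not individual data values.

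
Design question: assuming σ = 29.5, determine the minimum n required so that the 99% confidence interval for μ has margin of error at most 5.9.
n ≥ 166

For margin E ≤ 5.9:
n ≥ (z* · σ / E)²
n ≥ (2.576 · 29.5 / 5.9)²
n ≥ 165.89

Minimum n = 166 (rounding up)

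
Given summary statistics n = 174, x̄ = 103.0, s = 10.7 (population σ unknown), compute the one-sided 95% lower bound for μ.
μ ≥ 101.66

Lower bound (one-sided):
t* = 1.654 (one-sided for 95%)
Lower bound = x̄ - t* · s/√n = 103.0 - 1.654 · 10.7/√174 = 101.66

We are 95% confident that μ ≥ 101.66.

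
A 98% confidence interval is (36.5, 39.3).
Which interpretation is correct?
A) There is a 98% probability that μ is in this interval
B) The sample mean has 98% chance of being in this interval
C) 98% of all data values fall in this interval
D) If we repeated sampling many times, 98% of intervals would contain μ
D

A) Wrong — μ is fixed; the randomness lives in the interval, not in μ.
B) Wrong — x̄ is observed and sits in the interval by construction.
C) Wrong — a CI is about the parameter μ, not individual data values.
D) Correct — this is the frequentist long-run coverage interpretation.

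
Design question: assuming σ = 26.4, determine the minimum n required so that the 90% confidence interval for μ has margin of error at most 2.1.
n ≥ 428

For margin E ≤ 2.1:
n ≥ (z* · σ / E)²
n ≥ (1.645 · 26.4 / 2.1)²
n ≥ 427.66

Minimum n = 428 (rounding up)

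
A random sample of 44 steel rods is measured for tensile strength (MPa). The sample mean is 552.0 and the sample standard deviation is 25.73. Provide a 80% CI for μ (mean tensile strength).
(546.95, 557.05)

t-interval (σ unknown):
df = n - 1 = 43
t* = 1.302 for 80% confidence

Margin of error = t* · s/√n = 1.302 · 25.73/√44 = 5.05

CI: (546.95, 557.05)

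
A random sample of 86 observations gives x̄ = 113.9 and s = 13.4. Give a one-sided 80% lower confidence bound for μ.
μ ≥ 112.68

Lower bound (one-sided):
t* = 0.846 (one-sided for 80%)
Lower bound = x̄ - t* · s/√n = 113.9 - 0.846 · 13.4/√86 = 112.68

We are 80% confident that μ ≥ 112.68.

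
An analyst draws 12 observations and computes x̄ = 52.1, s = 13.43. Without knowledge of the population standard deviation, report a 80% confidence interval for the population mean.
(46.82, 57.38)

t-interval (σ unknown):
df = n - 1 = 11
t* = 1.363 for 80% confidence

Margin of error = t* · s/√n = 1.363 · 13.43/√12 = 5.28

CI: (46.82, 57.38)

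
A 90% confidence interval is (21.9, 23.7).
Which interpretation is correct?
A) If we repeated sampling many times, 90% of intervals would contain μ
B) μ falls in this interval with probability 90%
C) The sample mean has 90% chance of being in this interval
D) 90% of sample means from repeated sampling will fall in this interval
A

A) Correct — this is the frequentist long-run coverage interpretation.
B) Wrong — μ is fixed; the randomness lives in the interval, not in μ.
C) Wrong — x̄ is observed and sits in the interval by construction.
D) Wrong — coverage applies to intervals containing μ, not to future x̄ values.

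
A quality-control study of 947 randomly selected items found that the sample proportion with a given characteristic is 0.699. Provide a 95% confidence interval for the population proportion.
(0.670, 0.728)

Proportion CI:
SE = √(p̂(1-p̂)/n) = √(0.699 · 0.301 / 947) = 0.01491

z* = 1.960
Margin = z* · SE = 1.960 · 0.01491 = 0.0292

CI: 0.699 ± 0.0292 = (0.670, 0.728)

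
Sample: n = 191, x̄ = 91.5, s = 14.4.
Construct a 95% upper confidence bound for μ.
μ ≤ 93.22

Upper bound (one-sided):
t* = 1.653 (one-sided for 95%)
Upper bound = x̄ + t* · s/√n = 91.5 + 1.653 · 14.4/√191 = 93.22

We are 95% confident that μ ≤ 93.22.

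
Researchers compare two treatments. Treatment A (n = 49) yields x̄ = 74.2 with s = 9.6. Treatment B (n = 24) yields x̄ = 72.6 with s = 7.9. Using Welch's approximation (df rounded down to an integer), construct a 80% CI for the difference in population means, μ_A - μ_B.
(-1.15, 4.35)

Difference: x̄₁ - x̄₂ = 1.60
SE = √(s₁²/n₁ + s₂²/n₂) = √(9.6²/49 + 7.9²/24) = 2.1169
df = 54.61 → 54 (Welch–Satterthwaite, rounded down)
t* = 1.297

CI: 1.60 ± 1.297 · 2.1169 = 1.60 ± 2.75 = (-1.15, 4.35)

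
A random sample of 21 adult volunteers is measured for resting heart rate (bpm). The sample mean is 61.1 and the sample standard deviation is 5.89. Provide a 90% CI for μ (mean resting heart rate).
(58.88, 63.32)

t-interval (σ unknown):
df = n - 1 = 20
t* = 1.725 for 90% confidence

Margin of error = t* · s/√n = 1.725 · 5.89/√21 = 2.22

CI: (58.88, 63.32)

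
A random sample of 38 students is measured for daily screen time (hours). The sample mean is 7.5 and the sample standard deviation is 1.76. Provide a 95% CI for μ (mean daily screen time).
(6.92, 8.08)

t-interval (σ unknown):
df = n - 1 = 37
t* = 2.026 for 95% confidence

Margin of error = t* · s/√n = 2.026 · 1.76/√38 = 0.58

CI: (6.92, 8.08)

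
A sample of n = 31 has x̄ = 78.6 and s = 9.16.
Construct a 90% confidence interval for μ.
(75.81, 81.39)

t-interval (σ unknown):
df = n - 1 = 30
t* = 1.697 for 90% confidence

Margin of error = t* · s/√n = 1.697 · 9.16/√31 = 2.79

CI: (75.81, 81.39)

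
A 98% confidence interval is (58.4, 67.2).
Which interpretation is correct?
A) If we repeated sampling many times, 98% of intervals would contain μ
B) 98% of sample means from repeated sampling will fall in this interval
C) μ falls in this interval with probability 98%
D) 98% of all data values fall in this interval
A

A) Correct — this is the frequentist long-run coverage interpretation.
B) Wrong — coverage applies to intervals containing μ, not to future x̄ values.
C) Wrong — μ is fixed; the randomness lives in the interval, not in μ.
D) Wrong — a CI is about the parameter μ, not individual data values.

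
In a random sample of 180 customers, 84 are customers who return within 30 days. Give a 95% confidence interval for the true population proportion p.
(0.394, 0.540)

Proportion CI:
p̂ = 84/180 = 0.46667
SE = √(p̂(1-p̂)/n) = √(0.46667 · 0.53333 / 180) = 0.03718

z* = 1.960
Margin = z* · SE = 1.960 · 0.03718 = 0.0729

CI: 0.46667 ± 0.0729 = (0.394, 0.540)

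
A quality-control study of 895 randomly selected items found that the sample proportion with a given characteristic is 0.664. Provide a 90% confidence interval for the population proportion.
(0.638, 0.690)

Proportion CI:
SE = √(p̂(1-p̂)/n) = √(0.664 · 0.336 / 895) = 0.01579

z* = 1.645
Margin = z* · SE = 1.645 · 0.01579 = 0.0260

CI: 0.664 ± 0.0260 = (0.638, 0.690)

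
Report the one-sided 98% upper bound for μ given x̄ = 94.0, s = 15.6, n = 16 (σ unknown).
μ ≤ 102.77

Upper bound (one-sided):
t* = 2.249 (one-sided for 98%)
Upper bound = x̄ + t* · s/√n = 94.0 + 2.249 · 15.6/√16 = 102.77

We are 98% confident that μ ≤ 102.77.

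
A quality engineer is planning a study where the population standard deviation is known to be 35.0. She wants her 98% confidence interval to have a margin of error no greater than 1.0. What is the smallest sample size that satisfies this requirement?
n ≥ 6628

For margin E ≤ 1.0:
n ≥ (z* · σ / E)²
n ≥ (2.326 · 35.0 / 1.0)²
n ≥ 6627.59

Minimum n = 6628 (rounding up)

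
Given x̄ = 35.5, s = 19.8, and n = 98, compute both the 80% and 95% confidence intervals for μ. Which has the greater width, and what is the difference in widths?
95% CI is wider by 2.78

df = 97
80% CI: t* = 1.290, (32.92, 38.08), width = 2 · t* · s/√n = 5.16
95% CI: t* = 1.985, (31.53, 39.47), width = 2 · t* · s/√n = 7.94

The 95% CI is wider by 7.94 - 5.16 = 2.78.
Higher confidence requires a wider interval.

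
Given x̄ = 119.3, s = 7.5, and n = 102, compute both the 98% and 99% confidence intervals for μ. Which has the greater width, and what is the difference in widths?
99% CI is wider by 0.39

df = 101
98% CI: t* = 2.364, (117.54, 121.06), width = 2 · t* · s/√n = 3.51
99% CI: t* = 2.625, (117.35, 121.25), width = 2 · t* · s/√n = 3.90

The 99% CI is wider by 3.90 - 3.51 = 0.39.
Higher confidence requires a wider interval.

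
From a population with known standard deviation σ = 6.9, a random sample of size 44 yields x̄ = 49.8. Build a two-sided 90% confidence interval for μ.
(48.09, 51.51)

z-interval (σ known):
z* = 1.645 for 90% confidence

Margin of error = z* · σ/√n = 1.645 · 6.9/√44 = 1.71

CI: (49.8 - 1.71, 49.8 + 1.71) = (48.09, 51.51)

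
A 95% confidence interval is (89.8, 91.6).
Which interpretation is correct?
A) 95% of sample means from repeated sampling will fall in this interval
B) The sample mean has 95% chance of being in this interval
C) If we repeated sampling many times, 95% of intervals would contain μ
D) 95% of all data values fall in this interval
C

A) Wrong — coverage applies to intervals containing μ, not to future x̄ values.
B) Wrong — x̄ is observed and sits in the interval by construction.
C) Correct — this is the frequentist long-run coverage interpretation.
D) Wrong — a CI is about the parameter μ, not individual data values.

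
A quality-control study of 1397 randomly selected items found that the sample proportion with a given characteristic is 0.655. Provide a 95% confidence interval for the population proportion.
(0.630, 0.680)

Proportion CI:
SE = √(p̂(1-p̂)/n) = √(0.655 · 0.345 / 1397) = 0.01272

z* = 1.960
Margin = z* · SE = 1.960 · 0.01272 = 0.0249

CI: 0.655 ± 0.0249 = (0.630, 0.680)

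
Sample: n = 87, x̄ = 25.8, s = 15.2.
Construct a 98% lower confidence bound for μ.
μ ≥ 22.40

Lower bound (one-sided):
t* = 2.085 (one-sided for 98%)
Lower bound = x̄ - t* · s/√n = 25.8 - 2.085 · 15.2/√87 = 22.40

We are 98% confident that μ ≥ 22.40.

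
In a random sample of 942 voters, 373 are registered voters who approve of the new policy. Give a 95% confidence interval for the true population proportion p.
(0.365, 0.427)

Proportion CI:
p̂ = 373/942 = 0.39597
SE = √(p̂(1-p̂)/n) = √(0.39597 · 0.60403 / 942) = 0.01593

z* = 1.960
Margin = z* · SE = 1.960 · 0.01593 = 0.0312

CI: 0.39597 ± 0.0312 = (0.365, 0.427)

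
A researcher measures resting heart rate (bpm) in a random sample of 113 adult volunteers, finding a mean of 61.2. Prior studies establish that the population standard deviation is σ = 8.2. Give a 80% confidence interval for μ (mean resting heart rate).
(60.21, 62.19)

z-interval (σ known):
z* = 1.282 for 80% confidence

Margin of error = z* · σ/√n = 1.282 · 8.2/√113 = 0.99

CI: (61.2 - 0.99, 61.2 + 0.99) = (60.21, 62.19)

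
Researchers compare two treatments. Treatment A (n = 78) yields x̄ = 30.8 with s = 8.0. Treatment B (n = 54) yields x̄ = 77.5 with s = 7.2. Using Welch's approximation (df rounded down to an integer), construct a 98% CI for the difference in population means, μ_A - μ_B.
(-49.85, -43.55)

Difference: x̄₁ - x̄₂ = -46.70
SE = √(s₁²/n₁ + s₂²/n₂) = √(8.0²/78 + 7.2²/54) = 1.3344
df = 121.32 → 121 (Welch–Satterthwaite, rounded down)
t* = 2.358

CI: -46.70 ± 2.358 · 1.3344 = -46.70 ± 3.15 = (-49.85, -43.55)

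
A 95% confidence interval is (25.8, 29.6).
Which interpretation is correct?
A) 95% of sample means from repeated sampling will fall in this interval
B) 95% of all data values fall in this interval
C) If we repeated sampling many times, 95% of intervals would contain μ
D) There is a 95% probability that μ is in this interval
C

A) Wrong — coverage applies to intervals containing μ, not to future x̄ values.
B) Wrong — a CI is about the parameter μ, not individual data values.
C) Correct — this is the frequentist long-run coverage interpretation.
D) Wrong — μ is fixed; the randomness lives in the interval, not in μ.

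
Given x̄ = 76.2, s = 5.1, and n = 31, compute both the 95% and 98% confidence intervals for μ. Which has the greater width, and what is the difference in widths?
98% CI is wider by 0.76

df = 30
95% CI: t* = 2.042, (74.33, 78.07), width = 2 · t* · s/√n = 3.74
98% CI: t* = 2.457, (73.95, 78.45), width = 2 · t* · s/√n = 4.50

The 98% CI is wider by 4.50 - 3.74 = 0.76.
Higher confidence requires a wider interval.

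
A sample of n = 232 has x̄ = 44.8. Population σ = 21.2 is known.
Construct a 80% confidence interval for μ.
(43.02, 46.58)

z-interval (σ known):
z* = 1.282 for 80% confidence

Margin of error = z* · σ/√n = 1.282 · 21.2/√232 = 1.78

CI: (44.8 - 1.78, 44.8 + 1.78) = (43.02, 46.58)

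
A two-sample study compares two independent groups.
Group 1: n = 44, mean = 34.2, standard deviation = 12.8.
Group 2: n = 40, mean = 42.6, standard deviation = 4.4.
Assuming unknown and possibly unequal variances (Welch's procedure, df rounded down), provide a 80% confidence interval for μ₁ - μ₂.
(-11.06, -5.74)

Difference: x̄₁ - x̄₂ = -8.40
SE = √(s₁²/n₁ + s₂²/n₂) = √(12.8²/44 + 4.4²/40) = 2.0513
df = 53.90 → 53 (Welch–Satterthwaite, rounded down)
t* = 1.298

CI: -8.40 ± 1.298 · 2.0513 = -8.40 ± 2.66 = (-11.06, -5.74)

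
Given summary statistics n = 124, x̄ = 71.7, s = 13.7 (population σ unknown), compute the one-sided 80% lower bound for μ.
μ ≥ 70.66

Lower bound (one-sided):
t* = 0.845 (one-sided for 80%)
Lower bound = x̄ - t* · s/√n = 71.7 - 0.845 · 13.7/√124 = 70.66

We are 80% confident that μ ≥ 70.66.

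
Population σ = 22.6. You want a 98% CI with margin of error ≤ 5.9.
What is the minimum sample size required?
n ≥ 80

For margin E ≤ 5.9:
n ≥ (z* · σ / E)²
n ≥ (2.326 · 22.6 / 5.9)²
n ≥ 79.38

Minimum n = 80 (rounding up)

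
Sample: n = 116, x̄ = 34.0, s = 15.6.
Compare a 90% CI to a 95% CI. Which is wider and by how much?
95% CI is wider by 0.94

df = 115
90% CI: t* = 1.658, (31.60, 36.40), width = 2 · t* · s/√n = 4.80
95% CI: t* = 1.981, (31.13, 36.87), width = 2 · t* · s/√n = 5.74

The 95% CI is wider by 5.74 - 4.80 = 0.94.
Higher confidence requires a wider interval.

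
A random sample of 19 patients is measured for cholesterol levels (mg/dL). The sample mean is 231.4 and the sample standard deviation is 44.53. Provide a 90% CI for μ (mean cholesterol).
(213.69, 249.11)

t-interval (σ unknown):
df = n - 1 = 18
t* = 1.734 for 90% confidence

Margin of error = t* · s/√n = 1.734 · 44.53/√19 = 17.71

CI: (213.69, 249.11)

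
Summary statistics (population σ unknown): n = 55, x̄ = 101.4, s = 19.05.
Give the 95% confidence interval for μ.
(96.25, 106.55)

t-interval (σ unknown):
df = n - 1 = 54
t* = 2.005 for 95% confidence

Margin of error = t* · s/√n = 2.005 · 19.05/√55 = 5.15

CI: (96.25, 106.55)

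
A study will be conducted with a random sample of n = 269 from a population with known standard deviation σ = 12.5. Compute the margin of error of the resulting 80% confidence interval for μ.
Margin of error = 0.98

Margin of error = z* · σ/√n
= 1.282 · 12.5/√269
= 1.282 · 12.5/16.4012
= 0.98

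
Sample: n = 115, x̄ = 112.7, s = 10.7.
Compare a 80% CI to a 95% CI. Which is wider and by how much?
95% CI is wider by 1.38

df = 114
80% CI: t* = 1.289, (111.41, 113.99), width = 2 · t* · s/√n = 2.57
95% CI: t* = 1.981, (110.72, 114.68), width = 2 · t* · s/√n = 3.95

The 95% CI is wider by 3.95 - 2.57 = 1.38.
Higher confidence requires a wider interval.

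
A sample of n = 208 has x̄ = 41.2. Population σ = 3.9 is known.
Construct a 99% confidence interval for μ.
(40.50, 41.90)

z-interval (σ known):
z* = 2.576 for 99% confidence

Margin of error = z* · σ/√n = 2.576 · 3.9/√208 = 0.70

CI: (41.2 - 0.70, 41.2 + 0.70) = (40.50, 41.90)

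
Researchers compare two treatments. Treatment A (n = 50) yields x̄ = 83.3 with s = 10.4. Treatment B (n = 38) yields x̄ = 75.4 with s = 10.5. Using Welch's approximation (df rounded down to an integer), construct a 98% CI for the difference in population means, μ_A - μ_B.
(2.56, 13.24)

Difference: x̄₁ - x̄₂ = 7.90
SE = √(s₁²/n₁ + s₂²/n₂) = √(10.4²/50 + 10.5²/38) = 2.2504
df = 79.41 → 79 (Welch–Satterthwaite, rounded down)
t* = 2.374

CI: 7.90 ± 2.374 · 2.2504 = 7.90 ± 5.34 = (2.56, 13.24)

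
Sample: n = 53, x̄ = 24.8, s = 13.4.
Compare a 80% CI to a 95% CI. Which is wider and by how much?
95% CI is wider by 2.61

df = 52
80% CI: t* = 1.298, (22.41, 27.19), width = 2 · t* · s/√n = 4.78
95% CI: t* = 2.007, (21.11, 28.49), width = 2 · t* · s/√n = 7.39

The 95% CI is wider by 7.39 - 4.78 = 2.61.
Higher confidence requires a wider interval.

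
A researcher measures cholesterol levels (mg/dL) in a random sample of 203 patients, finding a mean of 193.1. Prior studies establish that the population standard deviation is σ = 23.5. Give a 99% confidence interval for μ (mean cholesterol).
(188.85, 197.35)

z-interval (σ known):
z* = 2.576 for 99% confidence

Margin of error = z* · σ/√n = 2.576 · 23.5/√203 = 4.25

CI: (193.1 - 4.25, 193.1 + 4.25) = (188.85, 197.35)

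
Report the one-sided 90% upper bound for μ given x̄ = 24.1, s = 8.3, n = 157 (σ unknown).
μ ≤ 24.95

Upper bound (one-sided):
t* = 1.287 (one-sided for 90%)
Upper bound = x̄ + t* · s/√n = 24.1 + 1.287 · 8.3/√157 = 24.95

We are 90% confident that μ ≤ 24.95.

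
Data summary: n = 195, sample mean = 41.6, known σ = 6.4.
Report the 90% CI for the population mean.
(40.85, 42.35)

z-interval (σ known):
z* = 1.645 for 90% confidence

Margin of error = z* · σ/√n = 1.645 · 6.4/√195 = 0.75

CI: (41.6 - 0.75, 41.6 + 0.75) = (40.85, 42.35)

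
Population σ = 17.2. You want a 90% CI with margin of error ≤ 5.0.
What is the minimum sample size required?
n ≥ 33

For margin E ≤ 5.0:
n ≥ (z* · σ / E)²
n ≥ (1.645 · 17.2 / 5.0)²
n ≥ 32.02

Minimum n = 33 (rounding up)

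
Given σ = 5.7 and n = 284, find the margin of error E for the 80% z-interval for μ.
Margin of error = 0.43

Margin of error = z* · σ/√n
= 1.282 · 5.7/√284
= 1.282 · 5.7/16.8523
= 0.43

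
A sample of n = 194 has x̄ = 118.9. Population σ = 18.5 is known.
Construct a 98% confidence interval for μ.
(115.81, 121.99)

z-interval (σ known):
z* = 2.326 for 98% confidence

Margin of error = z* · σ/√n = 2.326 · 18.5/√194 = 3.09

CI: (118.9 - 3.09, 118.9 + 3.09) = (115.81, 121.99)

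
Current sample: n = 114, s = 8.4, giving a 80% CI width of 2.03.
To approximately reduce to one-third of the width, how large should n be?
n ≈ 1026

CI width ∝ 1/√n
To reduce width by factor 3, need √n to grow by 3 → need 3² = 9 times as many samples.

Current: n = 114, width = 2.03
New: n = 1026, width ≈ 0.67

Width reduced by factor of 2.03/0.67 = 3.03.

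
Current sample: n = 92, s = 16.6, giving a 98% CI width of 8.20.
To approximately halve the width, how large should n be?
n ≈ 368

CI width ∝ 1/√n
To reduce width by factor 2, need √n to grow by 2 → need 2² = 4 times as many samples.

Current: n = 92, width = 8.20
New: n = 368, width ≈ 4.04

Width reduced by factor of 8.20/4.04 = 2.03.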